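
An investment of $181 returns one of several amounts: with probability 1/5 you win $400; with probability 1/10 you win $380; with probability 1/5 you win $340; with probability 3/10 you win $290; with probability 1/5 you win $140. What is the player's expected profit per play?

120

E[payout] = 400·1/5 + 380·1/10 + 340·1/5 + 290·3/10 + 140·1/5
 = 80 + 38 + 68 + 87 + 28
 = 301
Net = 301 - 181 = 120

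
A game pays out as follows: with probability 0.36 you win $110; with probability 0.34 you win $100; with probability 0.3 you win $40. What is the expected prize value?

E[payout] = 110·0.36 + 100·0.34 + 40·0.3
 = 39.6 + 34 + 12
 = 85.6

85.6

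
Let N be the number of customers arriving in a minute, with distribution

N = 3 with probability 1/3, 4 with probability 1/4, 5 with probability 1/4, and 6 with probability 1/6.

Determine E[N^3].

E[N^3] = Σ n^3·P(N=n)
 = 27·1/3 + 64·1/4 + 125·1/4 + 216·1/6
 = 9 + 16 + 125/4 + 36
 = 369/4

92.25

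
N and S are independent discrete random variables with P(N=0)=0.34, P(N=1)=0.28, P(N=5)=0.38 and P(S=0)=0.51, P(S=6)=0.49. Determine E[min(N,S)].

E[min(N,S)] = Σ_n Σ_s min(n,s) · P(N=n)P(S=s)
 = 0·0.1734 + 0·0.1666 + 0·0.1428 + 1·0.1372 + 0·0.1938 + 5·0.1862
 = 0 + 0 + 0 + 0.1372 + 0 + 0.931
 = 1.0682

1.0682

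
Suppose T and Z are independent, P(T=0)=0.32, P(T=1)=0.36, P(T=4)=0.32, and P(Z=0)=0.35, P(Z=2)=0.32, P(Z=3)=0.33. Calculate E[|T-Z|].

1.7588

E[|T-Z|] = Σ_t Σ_z |t-z| · P(T=t)P(Z=z)
 = 0·0.112 + 2·0.1024 + 3·0.1056 + 1·0.126 + 1·0.1152 + 2·0.1188 + 4·0.112 + 2·0.1024 + 1·0.1056
 = 0 + 0.2048 + 0.3168 + 0.126 + 0.1152 + 0.2376 + 0.448 + 0.2048 + 0.1056
 = 1.7588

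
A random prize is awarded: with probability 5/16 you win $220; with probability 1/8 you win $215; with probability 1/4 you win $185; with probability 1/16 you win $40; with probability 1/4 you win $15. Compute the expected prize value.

148.125

E[payout] = 220·5/16 + 215·1/8 + 185·1/4 + 40·1/16 + 15·1/4
 = 275/4 + 215/8 + 185/4 + 5/2 + 15/4
 = 1185/8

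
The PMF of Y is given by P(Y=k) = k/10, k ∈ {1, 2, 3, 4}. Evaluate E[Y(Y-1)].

7

E[Y(Y-1)] = Σ y(y-1)·P(Y=y)
 = 0·1/10 + 2·1/5 + 6·3/10 + 12·2/5
 = 0 + 2/5 + 9/5 + 24/5
 = 7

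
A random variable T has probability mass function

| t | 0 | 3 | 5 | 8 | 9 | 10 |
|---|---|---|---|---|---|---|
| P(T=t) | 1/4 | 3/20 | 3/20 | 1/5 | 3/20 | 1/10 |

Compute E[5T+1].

26.75

E[5T+1] = Σ (5t+1)·P(T=t)
 = 1·1/4 + 16·3/20 + 26·3/20 + 41·1/5 + 46·3/20 + 51·1/10
 = 1/4 + 12/5 + 39/10 + 41/5 + 69/10 + 51/10
 = 107/4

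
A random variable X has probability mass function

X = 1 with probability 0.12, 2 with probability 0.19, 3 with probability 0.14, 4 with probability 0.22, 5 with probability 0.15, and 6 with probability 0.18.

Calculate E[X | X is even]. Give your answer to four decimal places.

3.9661

P(X is even) = 0.19 + 0.22 + 0.18 = 0.59.
E[X | X is even] = [2·0.19 + 4·0.22 + 6·0.18] / 0.59
 = 2.34 / 0.59
 = 234/59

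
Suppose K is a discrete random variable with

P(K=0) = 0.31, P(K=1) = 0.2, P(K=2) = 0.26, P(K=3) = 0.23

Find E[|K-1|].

1.03

E[|K-1|] = Σ |k-1|·P(K=k)
 = 1·0.31 + 0·0.2 + 1·0.26 + 2·0.23
 = 0.31 + 0 + 0.26 + 0.46
 = 1.03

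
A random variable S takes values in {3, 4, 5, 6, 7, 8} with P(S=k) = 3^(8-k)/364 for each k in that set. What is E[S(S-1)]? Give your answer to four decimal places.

E[S(S-1)] = Σ s(s-1)·P(S=s)
 = 6·243/364 + 12·81/364 + 20·27/364 + 30·9/364 + 42·3/364 + 56·1/364
 = 729/182 + 243/91 + 135/91 + 135/182 + 9/26 + 2/13
 = 1711/182

9.4011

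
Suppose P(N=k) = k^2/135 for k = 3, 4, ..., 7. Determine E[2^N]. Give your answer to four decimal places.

71.8815

E[2^N] = Σ 2^n·P(N=n)
 = 8·1/15 + 16·16/135 + 32·5/27 + 64·4/15 + 128·49/135
 = 8/15 + 256/135 + 160/27 + 256/15 + 6272/135
 = 9704/135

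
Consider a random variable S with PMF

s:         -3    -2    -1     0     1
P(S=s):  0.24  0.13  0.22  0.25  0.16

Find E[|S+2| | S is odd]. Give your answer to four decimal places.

1.5161

P(S is odd) = 0.24 + 0.22 + 0.16 = 0.62.
E[|S+2| | S is odd] = [1·0.24 + 1·0.22 + 3·0.16] / 0.62
 = 0.94 / 0.62
 = 47/31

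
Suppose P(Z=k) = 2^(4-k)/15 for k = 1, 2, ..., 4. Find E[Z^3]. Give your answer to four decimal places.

E[Z^3] = Σ z^3·P(Z=z)
 = 1·8/15 + 8·4/15 + 27·2/15 + 64·1/15
 = 8/15 + 32/15 + 18/5 + 64/15
 = 158/15

10.5333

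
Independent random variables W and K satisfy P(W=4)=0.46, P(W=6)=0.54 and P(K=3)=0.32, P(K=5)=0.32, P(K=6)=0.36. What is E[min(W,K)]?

E[min(W,K)] = Σ_w Σ_k min(w,k) · P(W=w)P(K=k)
 = 3·0.1472 + 4·0.1472 + 4·0.1656 + 3·0.1728 + 5·0.1728 + 6·0.1944
 = 0.4416 + 0.5888 + 0.6624 + 0.5184 + 0.864 + 1.1664
 = 4.2416

4.2416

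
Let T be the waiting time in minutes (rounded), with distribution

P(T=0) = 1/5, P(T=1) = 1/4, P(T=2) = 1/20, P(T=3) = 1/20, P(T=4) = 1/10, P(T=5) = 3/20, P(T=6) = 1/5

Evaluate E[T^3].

70.35

E[T^3] = Σ t^3·P(T=t)
 = 0·1/5 + 1·1/4 + 8·1/20 + 27·1/20 + 64·1/10 + 125·3/20 + 216·1/5
 = 0 + 1/4 + 2/5 + 27/20 + 32/5 + 75/4 + 216/5
 = 1407/20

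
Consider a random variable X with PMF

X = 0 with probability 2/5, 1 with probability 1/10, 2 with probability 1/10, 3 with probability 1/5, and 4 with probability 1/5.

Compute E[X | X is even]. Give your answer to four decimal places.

1.4286

P(X is even) = 2/5 + 1/10 + 1/5 = 7/10.
E[X | X is even] = [0·2/5 + 2·1/10 + 4·1/5] / (7/10)
 = 1 / (7/10)
 = 10/7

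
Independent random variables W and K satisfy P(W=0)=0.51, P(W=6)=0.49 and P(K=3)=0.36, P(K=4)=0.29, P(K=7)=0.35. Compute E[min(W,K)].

2.1266

E[min(W,K)] = Σ_w Σ_k min(w,k) · P(W=w)P(K=k)
 = 0·0.1836 + 0·0.1479 + 0·0.1785 + 3·0.1764 + 4·0.1421 + 6·0.1715
 = 0 + 0 + 0 + 0.5292 + 0.5684 + 1.029
 = 2.1266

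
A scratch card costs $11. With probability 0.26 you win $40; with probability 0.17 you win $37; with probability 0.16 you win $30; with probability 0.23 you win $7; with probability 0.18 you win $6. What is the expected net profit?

E[payout] = 40·0.26 + 37·0.17 + 30·0.16 + 7·0.23 + 6·0.18
 = 10.4 + 6.29 + 4.8 + 1.61 + 1.08
 = 24.18
Net = 24.18 - 11 = 13.18

13.18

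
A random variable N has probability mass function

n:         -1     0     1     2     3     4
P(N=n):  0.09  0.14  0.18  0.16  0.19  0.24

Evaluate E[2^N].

E[2^N] = Σ 2^n·P(N=n)
 = 0.5·0.09 + 1·0.14 + 2·0.18 + 4·0.16 + 8·0.19 + 16·0.24
 = 0.045 + 0.14 + 0.36 + 0.64 + 1.52 + 3.84
 = 6.545

6.545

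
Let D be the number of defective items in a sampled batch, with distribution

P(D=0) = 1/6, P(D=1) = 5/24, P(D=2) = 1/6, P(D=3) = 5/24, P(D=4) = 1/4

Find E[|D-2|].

1.25

E[|D-2|] = Σ |d-2|·P(D=d)
 = 2·1/6 + 1·5/24 + 0·1/6 + 1·5/24 + 2·1/4
 = 1/3 + 5/24 + 0 + 5/24 + 1/2
 = 5/4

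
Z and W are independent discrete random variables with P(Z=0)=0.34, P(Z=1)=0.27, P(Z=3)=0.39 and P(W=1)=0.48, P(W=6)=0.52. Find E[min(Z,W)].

1.0656

E[min(Z,W)] = Σ_z Σ_w min(z,w) · P(Z=z)P(W=w)
 = 0·0.1632 + 0·0.1768 + 1·0.1296 + 1·0.1404 + 1·0.1872 + 3·0.2028
 = 0 + 0 + 0.1296 + 0.1404 + 0.1872 + 0.6084
 = 1.0656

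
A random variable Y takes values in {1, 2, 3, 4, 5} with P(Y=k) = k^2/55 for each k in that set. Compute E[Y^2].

17.8

E[Y^2] = Σ y^2·P(Y=y)
 = 1·1/55 + 4·4/55 + 9·9/55 + 16·16/55 + 25·5/11
 = 1/55 + 16/55 + 81/55 + 256/55 + 125/11
 = 89/5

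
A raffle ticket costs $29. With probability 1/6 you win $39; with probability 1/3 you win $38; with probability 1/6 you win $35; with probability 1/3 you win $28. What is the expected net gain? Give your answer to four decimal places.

E[payout] = 39·1/6 + 38·1/3 + 35·1/6 + 28·1/3
 = 13/2 + 38/3 + 35/6 + 28/3
 = 103/3
Net = 103/3 - 29 = 16/3

5.3333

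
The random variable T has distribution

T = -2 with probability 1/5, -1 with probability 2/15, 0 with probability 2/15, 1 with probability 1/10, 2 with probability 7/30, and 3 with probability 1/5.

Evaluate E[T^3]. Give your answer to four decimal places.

5.6333

E[T^3] = Σ t^3·P(T=t)
 = (-8)·1/5 + (-1)·2/15 + 0·2/15 + 1·1/10 + 8·7/30 + 27·1/5
 = (-8/5) + (-2/15) + 0 + 1/10 + 28/15 + 27/5
 = 169/30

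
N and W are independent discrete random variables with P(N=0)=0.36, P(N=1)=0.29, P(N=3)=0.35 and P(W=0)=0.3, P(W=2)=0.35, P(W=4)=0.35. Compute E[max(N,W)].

E[max(N,W)] = Σ_n Σ_w max(n,w) · P(N=n)P(W=w)
 = 0·0.108 + 2·0.126 + 4·0.126 + 1·0.087 + 2·0.1015 + 4·0.1015 + 3·0.105 + 3·0.1225 + 4·0.1225
 = 0 + 0.252 + 0.504 + 0.087 + 0.203 + 0.406 + 0.315 + 0.3675 + 0.49
 = 2.6245

2.6245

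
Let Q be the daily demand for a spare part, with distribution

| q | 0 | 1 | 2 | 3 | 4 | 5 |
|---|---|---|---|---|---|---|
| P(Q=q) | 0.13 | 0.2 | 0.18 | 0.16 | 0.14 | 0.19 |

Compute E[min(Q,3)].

2.03

E[min(Q,3)] = Σ min(q,3)·P(Q=q)
 = 0·0.13 + 1·0.2 + 2·0.18 + 3·0.16 + 3·0.14 + 3·0.19
 = 0 + 0.2 + 0.36 + 0.48 + 0.42 + 0.57
 = 2.03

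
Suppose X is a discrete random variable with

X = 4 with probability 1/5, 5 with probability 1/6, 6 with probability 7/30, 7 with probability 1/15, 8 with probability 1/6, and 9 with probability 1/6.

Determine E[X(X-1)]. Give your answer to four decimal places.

36.8667

E[X(X-1)] = Σ x(x-1)·P(X=x)
 = 12·1/5 + 20·1/6 + 30·7/30 + 42·1/15 + 56·1/6 + 72·1/6
 = 12/5 + 10/3 + 7 + 14/5 + 28/3 + 12
 = 553/15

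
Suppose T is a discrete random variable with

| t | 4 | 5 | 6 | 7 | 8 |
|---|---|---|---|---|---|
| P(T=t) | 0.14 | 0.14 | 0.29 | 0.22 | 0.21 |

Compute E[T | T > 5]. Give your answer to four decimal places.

P(T > 5) = 0.29 + 0.22 + 0.21 = 0.72.
E[T | T > 5] = [6·0.29 + 7·0.22 + 8·0.21] / 0.72
 = 4.96 / 0.72
 = 62/9

6.8889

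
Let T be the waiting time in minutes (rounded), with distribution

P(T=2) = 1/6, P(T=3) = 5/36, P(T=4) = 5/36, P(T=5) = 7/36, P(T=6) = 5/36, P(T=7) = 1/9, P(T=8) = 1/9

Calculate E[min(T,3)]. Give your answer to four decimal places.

E[min(T,3)] = Σ min(t,3)·P(T=t)
 = 2·1/6 + 3·5/36 + 3·5/36 + 3·7/36 + 3·5/36 + 3·1/9 + 3·1/9
 = 1/3 + 5/12 + 5/12 + 7/12 + 5/12 + 1/3 + 1/3
 = 17/6

2.8333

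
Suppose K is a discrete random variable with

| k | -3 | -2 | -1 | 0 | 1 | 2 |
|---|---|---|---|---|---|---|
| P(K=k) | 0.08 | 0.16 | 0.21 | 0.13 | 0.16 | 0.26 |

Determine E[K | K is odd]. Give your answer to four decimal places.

-0.6444

P(K is odd) = 0.08 + 0.21 + 0.16 = 0.45.
E[K | K is odd] = [(-3)·0.08 + (-1)·0.21 + 1·0.16] / 0.45
 = -0.29 / 0.45
 = -29/45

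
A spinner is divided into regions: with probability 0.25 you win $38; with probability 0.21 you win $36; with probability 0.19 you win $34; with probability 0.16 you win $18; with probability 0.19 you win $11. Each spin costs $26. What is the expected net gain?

2.49

E[payout] = 38·0.25 + 36·0.21 + 34·0.19 + 18·0.16 + 11·0.19
 = 9.5 + 7.56 + 6.46 + 2.88 + 2.09
 = 28.49
Net = 28.49 - 26 = 2.49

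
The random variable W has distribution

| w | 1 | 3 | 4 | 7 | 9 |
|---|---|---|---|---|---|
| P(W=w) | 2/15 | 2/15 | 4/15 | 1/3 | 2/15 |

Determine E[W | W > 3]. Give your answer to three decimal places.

P(W > 3) = 4/15 + 1/3 + 2/15 = 11/15.
E[W | W > 3] = [4·4/15 + 7·1/3 + 9·2/15] / (11/15)
 = 23/5 / (11/15)
 = 69/11

6.273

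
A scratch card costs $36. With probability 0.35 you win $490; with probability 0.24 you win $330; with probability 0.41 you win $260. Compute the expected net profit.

E[payout] = 490·0.35 + 330·0.24 + 260·0.41
 = 171.5 + 79.2 + 106.6
 = 357.3
Net = 357.3 - 36 = 321.3

321.3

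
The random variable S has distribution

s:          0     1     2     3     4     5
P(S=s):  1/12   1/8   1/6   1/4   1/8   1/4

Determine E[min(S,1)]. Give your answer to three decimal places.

0.917

E[min(S,1)] = Σ min(s,1)·P(S=s)
 = 0·1/12 + 1·1/8 + 1·1/6 + 1·1/4 + 1·1/8 + 1·1/4
 = 0 + 1/8 + 1/6 + 1/4 + 1/8 + 1/4
 = 11/12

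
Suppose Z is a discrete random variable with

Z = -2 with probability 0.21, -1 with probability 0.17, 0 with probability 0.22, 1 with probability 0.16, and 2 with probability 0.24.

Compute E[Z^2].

E[Z^2] = Σ z^2·P(Z=z)
 = 4·0.21 + 1·0.17 + 0·0.22 + 1·0.16 + 4·0.24
 = 0.84 + 0.17 + 0 + 0.16 + 0.96
 = 2.13

2.13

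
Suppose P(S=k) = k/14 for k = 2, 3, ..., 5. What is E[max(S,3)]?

4

E[max(S,3)] = Σ max(s,3)·P(S=s)
 = 3·1/7 + 3·3/14 + 4·2/7 + 5·5/14
 = 3/7 + 9/14 + 8/7 + 25/14
 = 4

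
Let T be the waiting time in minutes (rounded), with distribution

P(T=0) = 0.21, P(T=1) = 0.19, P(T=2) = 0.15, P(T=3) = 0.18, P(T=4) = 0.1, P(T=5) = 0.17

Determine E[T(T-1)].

E[T(T-1)] = Σ t(t-1)·P(T=t)
 = 0·0.21 + 0·0.19 + 2·0.15 + 6·0.18 + 12·0.1 + 20·0.17
 = 0 + 0 + 0.3 + 1.08 + 1.2 + 3.4
 = 5.98

5.98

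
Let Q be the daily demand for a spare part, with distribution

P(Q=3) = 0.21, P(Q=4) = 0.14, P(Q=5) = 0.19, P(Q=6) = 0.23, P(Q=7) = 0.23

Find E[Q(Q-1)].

E[Q(Q-1)] = Σ q(q-1)·P(Q=q)
 = 6·0.21 + 12·0.14 + 20·0.19 + 30·0.23 + 42·0.23
 = 1.26 + 1.68 + 3.8 + 6.9 + 9.66
 = 23.3

23.3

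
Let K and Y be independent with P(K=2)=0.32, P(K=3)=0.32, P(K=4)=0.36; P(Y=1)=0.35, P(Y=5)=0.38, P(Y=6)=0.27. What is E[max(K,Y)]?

E[max(K,Y)] = Σ_k Σ_y max(k,y) · P(K=k)P(Y=y)
 = 2·0.112 + 5·0.1216 + 6·0.0864 + 3·0.112 + 5·0.1216 + 6·0.0864 + 4·0.126 + 5·0.1368 + 6·0.0972
 = 0.224 + 0.608 + 0.5184 + 0.336 + 0.608 + 0.5184 + 0.504 + 0.684 + 0.5832
 = 4.584

4.584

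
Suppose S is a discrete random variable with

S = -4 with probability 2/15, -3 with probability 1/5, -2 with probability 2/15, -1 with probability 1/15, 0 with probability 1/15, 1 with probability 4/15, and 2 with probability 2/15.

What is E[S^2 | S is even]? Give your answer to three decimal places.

P(S is even) = 2/15 + 2/15 + 1/15 + 2/15 = 7/15.
E[S^2 | S is even] = [16·2/15 + 4·2/15 + 0·1/15 + 4·2/15] / (7/15)
 = 16/5 / (7/15)
 = 48/7

6.857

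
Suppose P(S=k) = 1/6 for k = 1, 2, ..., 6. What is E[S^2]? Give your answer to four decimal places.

15.1667

E[S^2] = Σ s^2·P(S=s)
 = 1·1/6 + 4·1/6 + 9·1/6 + 16·1/6 + 25·1/6 + 36·1/6
 = 1/6 + 2/3 + 3/2 + 8/3 + 25/6 + 6
 = 91/6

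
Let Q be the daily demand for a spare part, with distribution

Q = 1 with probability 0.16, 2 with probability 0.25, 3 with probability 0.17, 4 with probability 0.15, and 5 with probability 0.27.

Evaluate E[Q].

E[Q] = Σ q·P(Q=q)
 = 1·0.16 + 2·0.25 + 3·0.17 + 4·0.15 + 5·0.27
 = 0.16 + 0.5 + 0.51 + 0.6 + 1.35
 = 3.12

3.12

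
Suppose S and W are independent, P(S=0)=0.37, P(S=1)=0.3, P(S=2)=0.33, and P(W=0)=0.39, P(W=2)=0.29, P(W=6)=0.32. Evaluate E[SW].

E[SW] = Σ_s Σ_w sw · P(S=s)P(W=w)
 = 0·0.1443 + 0·0.1073 + 0·0.1184 + 0·0.117 + 2·0.087 + 6·0.096 + 0·0.1287 + 4·0.0957 + 12·0.1056
 = 0 + 0 + 0 + 0 + 0.174 + 0.576 + 0 + 0.3828 + 1.2672
 = 2.4

2.4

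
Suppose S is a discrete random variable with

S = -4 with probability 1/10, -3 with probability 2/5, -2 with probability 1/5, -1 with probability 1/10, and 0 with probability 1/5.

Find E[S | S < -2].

-3.2

P(S < -2) = 1/10 + 2/5 = 1/2.
E[S | S < -2] = [(-4)·1/10 + (-3)·2/5] / (1/2)
 = -8/5 / (1/2)
 = -16/5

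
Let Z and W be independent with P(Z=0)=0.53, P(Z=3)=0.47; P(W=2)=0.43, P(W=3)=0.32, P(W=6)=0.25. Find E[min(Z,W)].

E[min(Z,W)] = Σ_z Σ_w min(z,w) · P(Z=z)P(W=w)
 = 0·0.2279 + 0·0.1696 + 0·0.1325 + 2·0.2021 + 3·0.1504 + 3·0.1175
 = 0 + 0 + 0 + 0.4042 + 0.4512 + 0.3525
 = 1.2079

1.2079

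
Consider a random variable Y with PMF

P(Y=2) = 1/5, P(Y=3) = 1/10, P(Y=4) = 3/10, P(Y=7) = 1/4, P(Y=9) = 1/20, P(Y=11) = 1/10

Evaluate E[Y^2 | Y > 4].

P(Y > 4) = 1/4 + 1/20 + 1/10 = 2/5.
E[Y^2 | Y > 4] = [49·1/4 + 81·1/20 + 121·1/10] / (2/5)
 = 142/5 / (2/5)
 = 71

71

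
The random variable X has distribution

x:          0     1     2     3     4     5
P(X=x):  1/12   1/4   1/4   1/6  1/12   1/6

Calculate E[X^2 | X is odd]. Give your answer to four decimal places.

P(X is odd) = 1/4 + 1/6 + 1/6 = 7/12.
E[X^2 | X is odd] = [1·1/4 + 9·1/6 + 25·1/6] / (7/12)
 = 71/12 / (7/12)
 = 71/7

10.1429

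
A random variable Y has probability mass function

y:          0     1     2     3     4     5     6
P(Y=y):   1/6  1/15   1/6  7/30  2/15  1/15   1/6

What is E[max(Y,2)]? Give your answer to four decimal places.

E[max(Y,2)] = Σ max(y,2)·P(Y=y)
 = 2·1/6 + 2·1/15 + 2·1/6 + 3·7/30 + 4·2/15 + 5·1/15 + 6·1/6
 = 1/3 + 2/15 + 1/3 + 7/10 + 8/15 + 1/3 + 1
 = 101/30

3.3667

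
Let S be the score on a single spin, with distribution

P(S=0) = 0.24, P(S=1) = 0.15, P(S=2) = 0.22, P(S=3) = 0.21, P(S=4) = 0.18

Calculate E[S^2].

E[S^2] = Σ s^2·P(S=s)
 = 0·0.24 + 1·0.15 + 4·0.22 + 9·0.21 + 16·0.18
 = 0 + 0.15 + 0.88 + 1.89 + 2.88
 = 5.8

5.8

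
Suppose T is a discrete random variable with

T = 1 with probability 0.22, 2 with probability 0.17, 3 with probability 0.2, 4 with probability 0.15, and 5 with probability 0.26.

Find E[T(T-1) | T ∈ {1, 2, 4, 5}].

P(T ∈ {1, 2, 4, 5}) = 0.22 + 0.17 + 0.15 + 0.26 = 0.8.
E[T(T-1) | T ∈ {1, 2, 4, 5}] = [0·0.22 + 2·0.17 + 12·0.15 + 20·0.26] / 0.8
 = 7.34 / 0.8
 = 367/40

9.175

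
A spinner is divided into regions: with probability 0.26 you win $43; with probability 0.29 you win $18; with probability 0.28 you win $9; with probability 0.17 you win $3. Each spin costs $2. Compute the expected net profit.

17.43

E[payout] = 43·0.26 + 18·0.29 + 9·0.28 + 3·0.17
 = 11.18 + 5.22 + 2.52 + 0.51
 = 19.43
Net = 19.43 - 2 = 17.43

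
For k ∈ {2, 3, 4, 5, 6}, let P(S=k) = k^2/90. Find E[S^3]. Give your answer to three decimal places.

E[S^3] = Σ s^3·P(S=s)
 = 8·2/45 + 27·1/10 + 64·8/45 + 125·5/18 + 216·2/5
 = 16/45 + 27/10 + 512/45 + 625/18 + 432/5
 = 1220/9

135.556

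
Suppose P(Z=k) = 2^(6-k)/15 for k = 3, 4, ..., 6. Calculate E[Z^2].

14.8

E[Z^2] = Σ z^2·P(Z=z)
 = 9·8/15 + 16·4/15 + 25·2/15 + 36·1/15
 = 24/5 + 64/15 + 10/3 + 12/5
 = 74/5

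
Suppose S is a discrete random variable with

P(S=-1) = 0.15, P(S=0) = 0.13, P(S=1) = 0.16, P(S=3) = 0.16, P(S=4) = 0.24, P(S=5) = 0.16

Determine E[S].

E[S] = Σ s·P(S=s)
 = (-1)·0.15 + 0·0.13 + 1·0.16 + 3·0.16 + 4·0.24 + 5·0.16
 = (-0.15) + 0 + 0.16 + 0.48 + 0.96 + 0.8
 = 2.25

2.25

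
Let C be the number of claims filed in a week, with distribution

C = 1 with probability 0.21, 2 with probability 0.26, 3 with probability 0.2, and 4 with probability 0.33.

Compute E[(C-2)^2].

1.73

E[(C-2)^2] = Σ (c-2)^2·P(C=c)
 = 1·0.21 + 0·0.26 + 1·0.2 + 4·0.33
 = 0.21 + 0 + 0.2 + 1.32
 = 1.73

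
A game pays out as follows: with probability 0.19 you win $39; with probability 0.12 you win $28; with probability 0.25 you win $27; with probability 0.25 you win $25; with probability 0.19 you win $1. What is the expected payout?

23.96

E[payout] = 39·0.19 + 28·0.12 + 27·0.25 + 25·0.25 + 1·0.19
 = 7.41 + 3.36 + 6.75 + 6.25 + 0.19
 = 23.96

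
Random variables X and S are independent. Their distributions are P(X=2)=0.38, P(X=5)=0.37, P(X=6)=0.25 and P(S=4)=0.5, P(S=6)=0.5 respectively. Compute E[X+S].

E[X+S] = Σ_x Σ_s (x+s) · P(X=x)P(S=s)
 = 6·0.19 + 8·0.19 + 9·0.185 + 11·0.185 + 10·0.125 + 12·0.125
 = 1.14 + 1.52 + 1.665 + 2.035 + 1.25 + 1.5
 = 9.11

9.11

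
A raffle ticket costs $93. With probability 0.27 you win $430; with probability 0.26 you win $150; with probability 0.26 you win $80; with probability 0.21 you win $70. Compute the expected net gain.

97.6

E[payout] = 430·0.27 + 150·0.26 + 80·0.26 + 70·0.21
 = 116.1 + 39 + 20.8 + 14.7
 = 190.6
Net = 190.6 - 93 = 97.6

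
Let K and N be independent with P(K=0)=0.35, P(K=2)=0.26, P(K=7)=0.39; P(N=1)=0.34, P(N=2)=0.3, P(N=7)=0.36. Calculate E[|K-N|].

E[|K-N|] = Σ_k Σ_n |k-n| · P(K=k)P(N=n)
 = 1·0.119 + 2·0.105 + 7·0.126 + 1·0.0884 + 0·0.078 + 5·0.0936 + 6·0.1326 + 5·0.117 + 0·0.1404
 = 0.119 + 0.21 + 0.882 + 0.0884 + 0 + 0.468 + 0.7956 + 0.585 + 0
 = 3.148

3.148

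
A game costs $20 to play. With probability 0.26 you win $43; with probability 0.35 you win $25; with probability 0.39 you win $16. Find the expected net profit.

E[payout] = 43·0.26 + 25·0.35 + 16·0.39
 = 11.18 + 8.75 + 6.24
 = 26.17
Net = 26.17 - 20 = 6.17

6.17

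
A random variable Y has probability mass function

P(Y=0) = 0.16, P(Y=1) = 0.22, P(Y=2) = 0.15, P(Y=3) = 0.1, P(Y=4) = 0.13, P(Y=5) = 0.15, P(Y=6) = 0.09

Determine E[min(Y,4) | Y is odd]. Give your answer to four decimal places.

P(Y is odd) = 0.22 + 0.1 + 0.15 = 0.47.
E[min(Y,4) | Y is odd] = [1·0.22 + 3·0.1 + 4·0.15] / 0.47
 = 1.12 / 0.47
 = 112/47

2.3830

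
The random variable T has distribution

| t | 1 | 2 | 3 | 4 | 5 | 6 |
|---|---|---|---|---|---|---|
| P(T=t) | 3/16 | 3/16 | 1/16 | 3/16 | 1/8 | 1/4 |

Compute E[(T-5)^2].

5.375

E[(T-5)^2] = Σ (t-5)^2·P(T=t)
 = 16·3/16 + 9·3/16 + 4·1/16 + 1·3/16 + 0·1/8 + 1·1/4
 = 3 + 27/16 + 1/4 + 3/16 + 0 + 1/4
 = 43/8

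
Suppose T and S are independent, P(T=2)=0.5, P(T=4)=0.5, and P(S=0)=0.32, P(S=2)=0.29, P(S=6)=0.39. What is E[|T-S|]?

2.42

E[|T-S|] = Σ_t Σ_s |t-s| · P(T=t)P(S=s)
 = 2·0.16 + 0·0.145 + 4·0.195 + 4·0.16 + 2·0.145 + 2·0.195
 = 0.32 + 0 + 0.78 + 0.64 + 0.29 + 0.39
 = 2.42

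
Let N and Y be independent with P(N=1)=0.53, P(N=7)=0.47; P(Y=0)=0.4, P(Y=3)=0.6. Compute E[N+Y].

E[N+Y] = Σ_n Σ_y (n+y) · P(N=n)P(Y=y)
 = 1·0.212 + 4·0.318 + 7·0.188 + 10·0.282
 = 0.212 + 1.272 + 1.316 + 2.82
 = 5.62

5.62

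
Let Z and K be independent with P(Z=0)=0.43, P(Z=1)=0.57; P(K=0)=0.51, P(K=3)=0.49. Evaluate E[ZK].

E[ZK] = Σ_z Σ_k zk · P(Z=z)P(K=k)
 = 0·0.2193 + 0·0.2107 + 0·0.2907 + 3·0.2793
 = 0 + 0 + 0 + 0.8379
 = 0.8379

0.8379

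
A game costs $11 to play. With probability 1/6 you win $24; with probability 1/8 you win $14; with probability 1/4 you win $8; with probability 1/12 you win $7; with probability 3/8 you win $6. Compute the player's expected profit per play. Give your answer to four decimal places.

E[payout] = 24·1/6 + 14·1/8 + 8·1/4 + 7·1/12 + 6·3/8
 = 4 + 7/4 + 2 + 7/12 + 9/4
 = 127/12
Net = 127/12 - 11 = -5/12

-0.4167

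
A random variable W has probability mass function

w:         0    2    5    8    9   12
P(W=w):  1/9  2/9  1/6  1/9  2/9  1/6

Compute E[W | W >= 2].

6.9375

P(W >= 2) = 2/9 + 1/6 + 1/9 + 2/9 + 1/6 = 8/9.
E[W | W >= 2] = [2·2/9 + 5·1/6 + 8·1/9 + 9·2/9 + 12·1/6] / (8/9)
 = 37/6 / (8/9)
 = 111/16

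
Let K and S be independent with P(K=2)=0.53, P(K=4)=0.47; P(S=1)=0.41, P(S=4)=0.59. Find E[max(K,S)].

E[max(K,S)] = Σ_k Σ_s max(k,s) · P(K=k)P(S=s)
 = 2·0.2173 + 4·0.3127 + 4·0.1927 + 4·0.2773
 = 0.4346 + 1.2508 + 0.7708 + 1.1092
 = 3.5654

3.5654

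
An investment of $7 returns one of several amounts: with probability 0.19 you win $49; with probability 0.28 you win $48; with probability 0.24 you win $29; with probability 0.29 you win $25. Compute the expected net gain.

E[payout] = 49·0.19 + 48·0.28 + 29·0.24 + 25·0.29
 = 9.31 + 13.44 + 6.96 + 7.25
 = 36.96
Net = 36.96 - 7 = 29.96

29.96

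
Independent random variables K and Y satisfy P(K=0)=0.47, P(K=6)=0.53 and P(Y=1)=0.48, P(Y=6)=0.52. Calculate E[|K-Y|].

2.964

E[|K-Y|] = Σ_k Σ_y |k-y| · P(K=k)P(Y=y)
 = 1·0.2256 + 6·0.2444 + 5·0.2544 + 0·0.2756
 = 0.2256 + 1.4664 + 1.272 + 0
 = 2.964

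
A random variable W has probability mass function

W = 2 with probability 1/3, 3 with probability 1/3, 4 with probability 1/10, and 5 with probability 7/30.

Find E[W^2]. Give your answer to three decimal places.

E[W^2] = Σ w^2·P(W=w)
 = 4·1/3 + 9·1/3 + 16·1/10 + 25·7/30
 = 4/3 + 3 + 8/5 + 35/6
 = 353/30

11.767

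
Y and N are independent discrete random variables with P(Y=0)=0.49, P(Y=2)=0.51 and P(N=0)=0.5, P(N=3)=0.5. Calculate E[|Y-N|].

E[|Y-N|] = Σ_y Σ_n |y-n| · P(Y=y)P(N=n)
 = 0·0.245 + 3·0.245 + 2·0.255 + 1·0.255
 = 0 + 0.735 + 0.51 + 0.255
 = 1.5

1.5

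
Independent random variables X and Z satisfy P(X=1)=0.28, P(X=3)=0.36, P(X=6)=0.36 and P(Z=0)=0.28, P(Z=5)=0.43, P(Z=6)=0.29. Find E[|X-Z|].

2.6508

E[|X-Z|] = Σ_x Σ_z |x-z| · P(X=x)P(Z=z)
 = 1·0.0784 + 4·0.1204 + 5·0.0812 + 3·0.1008 + 2·0.1548 + 3·0.1044 + 6·0.1008 + 1·0.1548 + 0·0.1044
 = 0.0784 + 0.4816 + 0.406 + 0.3024 + 0.3096 + 0.3132 + 0.6048 + 0.1548 + 0
 = 2.6508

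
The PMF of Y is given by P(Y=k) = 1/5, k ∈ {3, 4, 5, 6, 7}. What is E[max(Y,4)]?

5.2

E[max(Y,4)] = Σ max(y,4)·P(Y=y)
 = 4·1/5 + 4·1/5 + 5·1/5 + 6·1/5 + 7·1/5
 = 4/5 + 4/5 + 1 + 6/5 + 7/5
 = 26/5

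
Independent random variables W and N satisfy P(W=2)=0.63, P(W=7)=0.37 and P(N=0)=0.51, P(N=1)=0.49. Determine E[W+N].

4.34

E[W+N] = Σ_w Σ_n (w+n) · P(W=w)P(N=n)
 = 2·0.3213 + 3·0.3087 + 7·0.1887 + 8·0.1813
 = 0.6426 + 0.9261 + 1.3209 + 1.4504
 = 4.34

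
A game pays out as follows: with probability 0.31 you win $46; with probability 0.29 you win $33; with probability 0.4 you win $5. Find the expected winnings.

25.83

E[payout] = 46·0.31 + 33·0.29 + 5·0.4
 = 14.26 + 9.57 + 2
 = 25.83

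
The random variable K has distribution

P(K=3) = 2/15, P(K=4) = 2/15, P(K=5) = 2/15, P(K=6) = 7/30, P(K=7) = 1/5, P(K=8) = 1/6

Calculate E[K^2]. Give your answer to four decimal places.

35.5333

E[K^2] = Σ k^2·P(K=k)
 = 9·2/15 + 16·2/15 + 25·2/15 + 36·7/30 + 49·1/5 + 64·1/6
 = 6/5 + 32/15 + 10/3 + 42/5 + 49/5 + 32/3
 = 533/15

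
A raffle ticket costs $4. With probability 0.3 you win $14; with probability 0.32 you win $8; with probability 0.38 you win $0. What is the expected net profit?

E[payout] = 14·0.3 + 8·0.32 + 0·0.38
 = 4.2 + 2.56 + 0
 = 6.76
Net = 6.76 - 4 = 2.76

2.76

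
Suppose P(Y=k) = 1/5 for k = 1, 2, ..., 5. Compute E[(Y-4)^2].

E[(Y-4)^2] = Σ (y-4)^2·P(Y=y)
 = 9·1/5 + 4·1/5 + 1·1/5 + 0·1/5 + 1·1/5
 = 9/5 + 4/5 + 1/5 + 0 + 1/5
 = 3

3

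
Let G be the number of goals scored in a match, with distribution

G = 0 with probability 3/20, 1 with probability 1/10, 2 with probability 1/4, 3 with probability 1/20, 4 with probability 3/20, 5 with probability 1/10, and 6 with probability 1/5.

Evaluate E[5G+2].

17.25

E[5G+2] = Σ (5g+2)·P(G=g)
 = 2·3/20 + 7·1/10 + 12·1/4 + 17·1/20 + 22·3/20 + 27·1/10 + 32·1/5
 = 3/10 + 7/10 + 3 + 17/20 + 33/10 + 27/10 + 32/5
 = 69/4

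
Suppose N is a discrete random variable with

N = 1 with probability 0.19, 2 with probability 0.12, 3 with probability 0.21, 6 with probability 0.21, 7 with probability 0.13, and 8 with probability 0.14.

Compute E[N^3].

E[N^3] = Σ n^3·P(N=n)
 = 1·0.19 + 8·0.12 + 27·0.21 + 216·0.21 + 343·0.13 + 512·0.14
 = 0.19 + 0.96 + 5.67 + 45.36 + 44.59 + 71.68
 = 168.45

168.45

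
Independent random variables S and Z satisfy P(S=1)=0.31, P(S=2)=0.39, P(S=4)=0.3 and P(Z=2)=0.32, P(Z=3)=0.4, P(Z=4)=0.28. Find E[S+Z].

E[S+Z] = Σ_s Σ_z (s+z) · P(S=s)P(Z=z)
 = 3·0.0992 + 4·0.124 + 5·0.0868 + 4·0.1248 + 5·0.156 + 6·0.1092 + 6·0.096 + 7·0.12 + 8·0.084
 = 0.2976 + 0.496 + 0.434 + 0.4992 + 0.78 + 0.6552 + 0.576 + 0.84 + 0.672
 = 5.25

5.25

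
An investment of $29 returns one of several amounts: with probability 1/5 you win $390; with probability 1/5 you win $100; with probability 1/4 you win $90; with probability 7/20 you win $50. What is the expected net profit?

109

E[payout] = 390·1/5 + 100·1/5 + 90·1/4 + 50·7/20
 = 78 + 20 + 45/2 + 35/2
 = 138
Net = 138 - 29 = 109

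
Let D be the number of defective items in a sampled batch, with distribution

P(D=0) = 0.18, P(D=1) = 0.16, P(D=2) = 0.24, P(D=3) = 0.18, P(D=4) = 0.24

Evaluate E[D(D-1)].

E[D(D-1)] = Σ d(d-1)·P(D=d)
 = 0·0.18 + 0·0.16 + 2·0.24 + 6·0.18 + 12·0.24
 = 0 + 0 + 0.48 + 1.08 + 2.88
 = 4.44

4.44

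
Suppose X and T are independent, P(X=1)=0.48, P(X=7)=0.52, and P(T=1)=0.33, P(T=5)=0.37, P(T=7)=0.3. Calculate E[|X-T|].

E[|X-T|] = Σ_x Σ_t |x-t| · P(X=x)P(T=t)
 = 0·0.1584 + 4·0.1776 + 6·0.144 + 6·0.1716 + 2·0.1924 + 0·0.156
 = 0 + 0.7104 + 0.864 + 1.0296 + 0.3848 + 0
 = 2.9888

2.9888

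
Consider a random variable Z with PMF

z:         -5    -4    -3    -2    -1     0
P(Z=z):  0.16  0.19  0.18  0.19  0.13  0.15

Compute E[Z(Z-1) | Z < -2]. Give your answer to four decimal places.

20.3019

P(Z < -2) = 0.16 + 0.19 + 0.18 = 0.53.
E[Z(Z-1) | Z < -2] = [30·0.16 + 20·0.19 + 12·0.18] / 0.53
 = 10.76 / 0.53
 = 1076/53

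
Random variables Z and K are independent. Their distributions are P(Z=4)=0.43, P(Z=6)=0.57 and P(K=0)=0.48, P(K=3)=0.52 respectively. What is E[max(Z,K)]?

E[max(Z,K)] = Σ_z Σ_k max(z,k) · P(Z=z)P(K=k)
 = 4·0.2064 + 4·0.2236 + 6·0.2736 + 6·0.2964
 = 0.8256 + 0.8944 + 1.6416 + 1.7784
 = 5.14

5.14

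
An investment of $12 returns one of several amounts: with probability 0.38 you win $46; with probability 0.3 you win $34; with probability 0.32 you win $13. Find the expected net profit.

E[payout] = 46·0.38 + 34·0.3 + 13·0.32
 = 17.48 + 10.2 + 4.16
 = 31.84
Net = 31.84 - 12 = 19.84

19.84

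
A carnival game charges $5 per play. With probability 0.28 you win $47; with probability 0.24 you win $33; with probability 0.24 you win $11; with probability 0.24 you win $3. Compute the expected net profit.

19.44

E[payout] = 47·0.28 + 33·0.24 + 11·0.24 + 3·0.24
 = 13.16 + 7.92 + 2.64 + 0.72
 = 24.44
Net = 24.44 - 5 = 19.44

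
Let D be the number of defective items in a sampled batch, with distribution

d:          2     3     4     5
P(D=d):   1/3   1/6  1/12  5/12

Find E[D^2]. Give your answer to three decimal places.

E[D^2] = Σ d^2·P(D=d)
 = 4·1/3 + 9·1/6 + 16·1/12 + 25·5/12
 = 4/3 + 3/2 + 4/3 + 125/12
 = 175/12

14.583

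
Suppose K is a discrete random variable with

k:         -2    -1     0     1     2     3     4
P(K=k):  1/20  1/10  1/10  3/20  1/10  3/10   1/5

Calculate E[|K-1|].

E[|K-1|] = Σ |k-1|·P(K=k)
 = 3·1/20 + 2·1/10 + 1·1/10 + 0·3/20 + 1·1/10 + 2·3/10 + 3·1/5
 = 3/20 + 1/5 + 1/10 + 0 + 1/10 + 3/5 + 3/5
 = 7/4

1.75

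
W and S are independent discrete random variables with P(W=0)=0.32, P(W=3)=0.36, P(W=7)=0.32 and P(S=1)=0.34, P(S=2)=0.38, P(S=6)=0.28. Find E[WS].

E[WS] = Σ_w Σ_s ws · P(W=w)P(S=s)
 = 0·0.1088 + 0·0.1216 + 0·0.0896 + 3·0.1224 + 6·0.1368 + 18·0.1008 + 7·0.1088 + 14·0.1216 + 42·0.0896
 = 0 + 0 + 0 + 0.3672 + 0.8208 + 1.8144 + 0.7616 + 1.7024 + 3.7632
 = 9.2296

9.2296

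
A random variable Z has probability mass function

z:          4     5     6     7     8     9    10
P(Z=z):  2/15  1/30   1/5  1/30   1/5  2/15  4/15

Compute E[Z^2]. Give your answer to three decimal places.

62.067

E[Z^2] = Σ z^2·P(Z=z)
 = 16·2/15 + 25·1/30 + 36·1/5 + 49·1/30 + 64·1/5 + 81·2/15 + 100·4/15
 = 32/15 + 5/6 + 36/5 + 49/30 + 64/5 + 54/5 + 80/3
 = 931/15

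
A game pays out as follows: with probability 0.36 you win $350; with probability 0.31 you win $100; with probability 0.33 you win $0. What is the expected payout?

E[payout] = 350·0.36 + 100·0.31 + 0·0.33
 = 126 + 31 + 0
 = 157

157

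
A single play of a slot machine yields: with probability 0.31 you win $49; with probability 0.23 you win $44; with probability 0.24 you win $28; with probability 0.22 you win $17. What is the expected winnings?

35.77

E[payout] = 49·0.31 + 44·0.23 + 28·0.24 + 17·0.22
 = 15.19 + 10.12 + 6.72 + 3.74
 = 35.77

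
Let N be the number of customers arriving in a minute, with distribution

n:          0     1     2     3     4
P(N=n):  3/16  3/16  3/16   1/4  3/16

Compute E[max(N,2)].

E[max(N,2)] = Σ max(n,2)·P(N=n)
 = 2·3/16 + 2·3/16 + 2·3/16 + 3·1/4 + 4·3/16
 = 3/8 + 3/8 + 3/8 + 3/4 + 3/4
 = 21/8

2.625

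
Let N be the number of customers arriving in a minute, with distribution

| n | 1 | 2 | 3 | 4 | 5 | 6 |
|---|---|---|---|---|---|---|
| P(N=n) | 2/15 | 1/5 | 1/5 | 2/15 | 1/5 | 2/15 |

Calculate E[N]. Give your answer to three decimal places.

3.467

E[N] = Σ n·P(N=n)
 = 1·2/15 + 2·1/5 + 3·1/5 + 4·2/15 + 5·1/5 + 6·2/15
 = 2/15 + 2/5 + 3/5 + 8/15 + 1 + 4/5
 = 52/15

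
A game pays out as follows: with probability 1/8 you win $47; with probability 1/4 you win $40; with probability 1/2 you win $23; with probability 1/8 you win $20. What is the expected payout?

E[payout] = 47·1/8 + 40·1/4 + 23·1/2 + 20·1/8
 = 47/8 + 10 + 23/2 + 5/2
 = 239/8

29.875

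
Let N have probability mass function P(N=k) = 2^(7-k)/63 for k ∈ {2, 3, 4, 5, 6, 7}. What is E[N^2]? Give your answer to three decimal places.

9.857

E[N^2] = Σ n^2·P(N=n)
 = 4·32/63 + 9·16/63 + 16·8/63 + 25·4/63 + 36·2/63 + 49·1/63
 = 128/63 + 16/7 + 128/63 + 100/63 + 8/7 + 7/9
 = 69/7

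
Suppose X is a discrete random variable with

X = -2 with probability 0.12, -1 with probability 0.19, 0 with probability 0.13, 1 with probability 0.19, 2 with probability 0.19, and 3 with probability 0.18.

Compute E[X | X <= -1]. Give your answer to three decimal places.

P(X <= -1) = 0.12 + 0.19 = 0.31.
E[X | X <= -1] = [(-2)·0.12 + (-1)·0.19] / 0.31
 = -0.43 / 0.31
 = -43/31

-1.387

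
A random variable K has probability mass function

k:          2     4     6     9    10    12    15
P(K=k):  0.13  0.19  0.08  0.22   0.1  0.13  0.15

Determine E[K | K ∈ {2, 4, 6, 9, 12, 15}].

P(K ∈ {2, 4, 6, 9, 12, 15}) = 0.13 + 0.19 + 0.08 + 0.22 + 0.13 + 0.15 = 0.9.
E[K | K ∈ {2, 4, 6, 9, 12, 15}] = [2·0.13 + 4·0.19 + 6·0.08 + 9·0.22 + 12·0.13 + 15·0.15] / 0.9
 = 7.29 / 0.9
 = 81/10

8.1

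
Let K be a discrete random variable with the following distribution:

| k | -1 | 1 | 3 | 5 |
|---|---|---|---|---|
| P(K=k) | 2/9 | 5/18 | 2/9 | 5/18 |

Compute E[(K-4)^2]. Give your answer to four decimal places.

E[(K-4)^2] = Σ (k-4)^2·P(K=k)
 = 25·2/9 + 9·5/18 + 1·2/9 + 1·5/18
 = 50/9 + 5/2 + 2/9 + 5/18
 = 77/9

8.5556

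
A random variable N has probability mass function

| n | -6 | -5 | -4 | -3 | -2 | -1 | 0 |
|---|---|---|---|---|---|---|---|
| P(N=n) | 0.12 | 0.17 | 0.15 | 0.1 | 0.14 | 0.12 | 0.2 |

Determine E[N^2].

E[N^2] = Σ n^2·P(N=n)
 = 36·0.12 + 25·0.17 + 16·0.15 + 9·0.1 + 4·0.14 + 1·0.12 + 0·0.2
 = 4.32 + 4.25 + 2.4 + 0.9 + 0.56 + 0.12 + 0
 = 12.55

12.55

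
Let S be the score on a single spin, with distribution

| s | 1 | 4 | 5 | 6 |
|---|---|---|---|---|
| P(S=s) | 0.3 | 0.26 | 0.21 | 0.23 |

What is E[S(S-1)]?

14.22

E[S(S-1)] = Σ s(s-1)·P(S=s)
 = 0·0.3 + 12·0.26 + 20·0.21 + 30·0.23
 = 0 + 3.12 + 4.2 + 6.9
 = 14.22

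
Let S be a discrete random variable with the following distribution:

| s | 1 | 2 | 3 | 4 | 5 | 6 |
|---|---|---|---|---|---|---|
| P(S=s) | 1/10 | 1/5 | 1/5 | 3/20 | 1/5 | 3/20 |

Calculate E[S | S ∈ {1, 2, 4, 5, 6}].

P(S ∈ {1, 2, 4, 5, 6}) = 1/10 + 1/5 + 3/20 + 1/5 + 3/20 = 4/5.
E[S | S ∈ {1, 2, 4, 5, 6}] = [1·1/10 + 2·1/5 + 4·3/20 + 5·1/5 + 6·3/20] / (4/5)
 = 3 / (4/5)
 = 15/4

3.75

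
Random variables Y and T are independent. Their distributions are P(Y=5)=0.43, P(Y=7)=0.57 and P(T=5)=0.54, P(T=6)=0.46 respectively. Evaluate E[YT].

E[YT] = Σ_y Σ_t yt · P(Y=y)P(T=t)
 = 25·0.2322 + 30·0.1978 + 35·0.3078 + 42·0.2622
 = 5.805 + 5.934 + 10.773 + 11.0124
 = 33.5244

33.5244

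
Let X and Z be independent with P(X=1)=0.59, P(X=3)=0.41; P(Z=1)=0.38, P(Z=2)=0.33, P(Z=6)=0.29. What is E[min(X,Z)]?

1.3731

E[min(X,Z)] = Σ_x Σ_z min(x,z) · P(X=x)P(Z=z)
 = 1·0.2242 + 1·0.1947 + 1·0.1711 + 1·0.1558 + 2·0.1353 + 3·0.1189
 = 0.2242 + 0.1947 + 0.1711 + 0.1558 + 0.2706 + 0.3567
 = 1.3731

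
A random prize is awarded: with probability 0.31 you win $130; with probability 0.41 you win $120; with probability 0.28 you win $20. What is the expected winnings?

E[payout] = 130·0.31 + 120·0.41 + 20·0.28
 = 40.3 + 49.2 + 5.6
 = 95.1

95.1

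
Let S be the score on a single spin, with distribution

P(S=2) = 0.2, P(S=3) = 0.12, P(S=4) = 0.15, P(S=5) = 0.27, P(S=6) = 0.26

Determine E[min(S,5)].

E[min(S,5)] = Σ min(s,5)·P(S=s)
 = 2·0.2 + 3·0.12 + 4·0.15 + 5·0.27 + 5·0.26
 = 0.4 + 0.36 + 0.6 + 1.35 + 1.3
 = 4.01

4.01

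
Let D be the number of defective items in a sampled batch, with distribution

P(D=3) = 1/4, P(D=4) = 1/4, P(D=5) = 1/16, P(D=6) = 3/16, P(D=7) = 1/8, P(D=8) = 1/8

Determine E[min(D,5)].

E[min(D,5)] = Σ min(d,5)·P(D=d)
 = 3·1/4 + 4·1/4 + 5·1/16 + 5·3/16 + 5·1/8 + 5·1/8
 = 3/4 + 1 + 5/16 + 15/16 + 5/8 + 5/8
 = 17/4

4.25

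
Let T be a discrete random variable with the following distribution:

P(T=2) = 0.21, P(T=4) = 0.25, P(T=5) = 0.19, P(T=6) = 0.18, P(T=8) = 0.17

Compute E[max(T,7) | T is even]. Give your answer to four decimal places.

P(T is even) = 0.21 + 0.25 + 0.18 + 0.17 = 0.81.
E[max(T,7) | T is even] = [7·0.21 + 7·0.25 + 7·0.18 + 8·0.17] / 0.81
 = 5.84 / 0.81
 = 584/81

7.2099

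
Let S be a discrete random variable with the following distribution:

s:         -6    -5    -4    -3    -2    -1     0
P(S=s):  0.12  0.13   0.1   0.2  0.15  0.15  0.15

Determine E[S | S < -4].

-5.48

P(S < -4) = 0.12 + 0.13 = 0.25.
E[S | S < -4] = [(-6)·0.12 + (-5)·0.13] / 0.25
 = -1.37 / 0.25
 = -137/25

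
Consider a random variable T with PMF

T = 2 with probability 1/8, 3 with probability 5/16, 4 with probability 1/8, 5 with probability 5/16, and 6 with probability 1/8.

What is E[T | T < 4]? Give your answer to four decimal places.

P(T < 4) = 1/8 + 5/16 = 7/16.
E[T | T < 4] = [2·1/8 + 3·5/16] / (7/16)
 = 19/16 / (7/16)
 = 19/7

2.7143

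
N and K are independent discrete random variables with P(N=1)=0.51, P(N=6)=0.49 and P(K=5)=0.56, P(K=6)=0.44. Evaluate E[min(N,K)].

3.1756

E[min(N,K)] = Σ_n Σ_k min(n,k) · P(N=n)P(K=k)
 = 1·0.2856 + 1·0.2244 + 5·0.2744 + 6·0.2156
 = 0.2856 + 0.2244 + 1.372 + 1.2936
 = 3.1756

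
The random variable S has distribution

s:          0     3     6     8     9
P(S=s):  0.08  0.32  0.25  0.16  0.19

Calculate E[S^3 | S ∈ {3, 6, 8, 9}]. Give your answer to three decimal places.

307.685

P(S ∈ {3, 6, 8, 9}) = 0.32 + 0.25 + 0.16 + 0.19 = 0.92.
E[S^3 | S ∈ {3, 6, 8, 9}] = [27·0.32 + 216·0.25 + 512·0.16 + 729·0.19] / 0.92
 = 283.07 / 0.92
 = 28307/92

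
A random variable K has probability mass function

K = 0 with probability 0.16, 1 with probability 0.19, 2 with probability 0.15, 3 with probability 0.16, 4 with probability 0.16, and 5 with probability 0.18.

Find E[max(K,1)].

E[max(K,1)] = Σ max(k,1)·P(K=k)
 = 1·0.16 + 1·0.19 + 2·0.15 + 3·0.16 + 4·0.16 + 5·0.18
 = 0.16 + 0.19 + 0.3 + 0.48 + 0.64 + 0.9
 = 2.67

2.67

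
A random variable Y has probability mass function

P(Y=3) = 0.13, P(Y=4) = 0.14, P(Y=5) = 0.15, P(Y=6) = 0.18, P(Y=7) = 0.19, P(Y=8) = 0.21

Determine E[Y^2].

36.39

E[Y^2] = Σ y^2·P(Y=y)
 = 9·0.13 + 16·0.14 + 25·0.15 + 36·0.18 + 49·0.19 + 64·0.21
 = 1.17 + 2.24 + 3.75 + 6.48 + 9.31 + 13.44
 = 36.39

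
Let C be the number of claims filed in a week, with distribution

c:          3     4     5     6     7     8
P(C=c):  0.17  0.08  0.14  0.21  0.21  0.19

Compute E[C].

E[C] = Σ c·P(C=c)
 = 3·0.17 + 4·0.08 + 5·0.14 + 6·0.21 + 7·0.21 + 8·0.19
 = 0.51 + 0.32 + 0.7 + 1.26 + 1.47 + 1.52
 = 5.78

5.78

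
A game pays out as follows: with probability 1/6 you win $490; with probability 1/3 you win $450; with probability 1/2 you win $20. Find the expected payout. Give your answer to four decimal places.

E[payout] = 490·1/6 + 450·1/3 + 20·1/2
 = 245/3 + 150 + 10
 = 725/3

241.6667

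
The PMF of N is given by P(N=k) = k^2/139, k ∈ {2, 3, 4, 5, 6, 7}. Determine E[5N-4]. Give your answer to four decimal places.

E[5N-4] = Σ (5n-4)·P(N=n)
 = 6·4/139 + 11·9/139 + 16·16/139 + 21·25/139 + 26·36/139 + 31·49/139
 = 24/139 + 99/139 + 256/139 + 525/139 + 936/139 + 1519/139
 = 3359/139

24.1655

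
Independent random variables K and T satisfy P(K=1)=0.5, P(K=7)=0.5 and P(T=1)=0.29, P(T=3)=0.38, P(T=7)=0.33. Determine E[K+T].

E[K+T] = Σ_k Σ_t (k+t) · P(K=k)P(T=t)
 = 2·0.145 + 4·0.19 + 8·0.165 + 8·0.145 + 10·0.19 + 14·0.165
 = 0.29 + 0.76 + 1.32 + 1.16 + 1.9 + 2.31
 = 7.74

7.74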